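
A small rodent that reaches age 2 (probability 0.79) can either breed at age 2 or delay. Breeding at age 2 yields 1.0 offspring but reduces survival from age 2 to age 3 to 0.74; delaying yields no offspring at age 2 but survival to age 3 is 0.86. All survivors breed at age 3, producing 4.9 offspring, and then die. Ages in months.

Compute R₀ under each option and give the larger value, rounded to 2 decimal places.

breed at age 2: R₀ = 0.79 × (1.0 + 0.74 × 4.9) = 0.79 × 4.6260 = 3.6545
delay to age 3: R₀ = 0.79 × (0.86 × 4.9) = 0.79 × 4.2140 = 3.3291
Higher: breed at age 2 (3.6545).

3.65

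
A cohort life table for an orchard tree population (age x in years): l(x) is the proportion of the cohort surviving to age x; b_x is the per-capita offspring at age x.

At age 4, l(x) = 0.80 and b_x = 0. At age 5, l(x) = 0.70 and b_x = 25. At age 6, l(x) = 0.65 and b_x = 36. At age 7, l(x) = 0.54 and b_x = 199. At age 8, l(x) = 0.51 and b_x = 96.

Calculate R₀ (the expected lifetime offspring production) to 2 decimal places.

R₀ = Σ l(x) b_x:
  age 4: 0.80 × 0 = 0.0000
  age 5: 0.70 × 25 = 17.5000
  age 6: 0.65 × 36 = 23.4000
  age 7: 0.54 × 199 = 107.4600
  age 8: 0.51 × 96 = 48.9600
R₀ = 0.0000 + 17.5000 + 23.4000 + 107.4600 + 48.9600 = 197.3200

197.32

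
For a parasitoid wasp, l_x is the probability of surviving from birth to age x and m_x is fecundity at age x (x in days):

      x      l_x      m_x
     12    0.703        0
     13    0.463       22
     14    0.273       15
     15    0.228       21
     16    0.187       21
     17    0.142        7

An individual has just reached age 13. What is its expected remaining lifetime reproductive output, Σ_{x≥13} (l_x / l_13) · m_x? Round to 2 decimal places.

l_13 = 0.463. Conditional survival from age 13 to x is l_x / l_13.
  x=13: (0.463/0.463) × 22 = 22.0000
  x=14: (0.273/0.463) × 15 = 8.8445
  x=15: (0.228/0.463) × 21 = 10.3413
  x=16: (0.187/0.463) × 21 = 8.4816
  x=17: (0.142/0.463) × 7 = 2.1469
Sum = 22.0000 + 8.8445 + 10.3413 + 8.4816 + 2.1469 = 51.8143

51.81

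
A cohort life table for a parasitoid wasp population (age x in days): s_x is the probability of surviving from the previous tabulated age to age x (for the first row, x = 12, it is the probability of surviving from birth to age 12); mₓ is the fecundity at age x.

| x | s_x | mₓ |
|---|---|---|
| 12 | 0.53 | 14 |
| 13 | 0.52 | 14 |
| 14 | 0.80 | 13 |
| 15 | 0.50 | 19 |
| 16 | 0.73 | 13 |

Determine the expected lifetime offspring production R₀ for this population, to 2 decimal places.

17.29

Survivorship from birth: l_x = s_12·s_13·…·s_x.
  l_12 = 0.53000
  l_13 = 0.27560
  l_14 = 0.22048
  l_15 = 0.11024
  l_16 = 0.08048
R₀ = Σ l_x mₓ:
  age 12: 0.53000 × 14 = 7.4200
  age 13: 0.27560 × 14 = 3.8584
  age 14: 0.22048 × 13 = 2.8662
  age 15: 0.11024 × 19 = 2.0946
  age 16: 0.08048 × 13 = 1.0462
R₀ = 7.4200 + 3.8584 + 2.8662 + 2.0946 + 1.0462 = 17.2854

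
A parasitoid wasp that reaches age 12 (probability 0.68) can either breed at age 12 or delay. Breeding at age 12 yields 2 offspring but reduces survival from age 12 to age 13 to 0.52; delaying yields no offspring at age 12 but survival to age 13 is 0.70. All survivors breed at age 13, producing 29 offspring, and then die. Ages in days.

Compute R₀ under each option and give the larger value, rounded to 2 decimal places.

13.80

breed at age 12: R₀ = 0.68 × (2 + 0.52 × 29) = 0.68 × 17.0800 = 11.6144
delay to age 13: R₀ = 0.68 × (0.70 × 29) = 0.68 × 20.3000 = 13.8040
Higher: delay to age 13 (13.8040).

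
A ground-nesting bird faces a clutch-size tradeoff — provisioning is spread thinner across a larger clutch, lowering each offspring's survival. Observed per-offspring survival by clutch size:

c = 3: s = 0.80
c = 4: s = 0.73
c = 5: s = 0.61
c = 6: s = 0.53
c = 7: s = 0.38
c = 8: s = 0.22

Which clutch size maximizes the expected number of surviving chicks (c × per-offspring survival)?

Expected surviving chicks = c × s(c):
  c=3: 3 × 0.80 = 2.400
  c=4: 4 × 0.73 = 2.920
  c=5: 5 × 0.61 = 3.050
  c=6: 6 × 0.53 = 3.180
  c=7: 7 × 0.38 = 2.660
  c=8: 8 × 0.22 = 1.760
Maximum at c = 6 (3.180 surviving chicks).

6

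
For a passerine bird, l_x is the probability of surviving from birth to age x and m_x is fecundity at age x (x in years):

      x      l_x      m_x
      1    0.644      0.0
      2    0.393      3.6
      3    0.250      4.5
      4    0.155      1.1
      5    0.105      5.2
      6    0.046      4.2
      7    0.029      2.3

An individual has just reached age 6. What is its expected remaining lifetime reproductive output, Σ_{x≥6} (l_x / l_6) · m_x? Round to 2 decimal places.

5.65

l_6 = 0.046. Conditional survival from age 6 to x is l_x / l_6.
  x=6: (0.046/0.046) × 4.2 = 4.2000
  x=7: (0.029/0.046) × 2.3 = 1.4500
Sum = 4.2000 + 1.4500 = 5.6500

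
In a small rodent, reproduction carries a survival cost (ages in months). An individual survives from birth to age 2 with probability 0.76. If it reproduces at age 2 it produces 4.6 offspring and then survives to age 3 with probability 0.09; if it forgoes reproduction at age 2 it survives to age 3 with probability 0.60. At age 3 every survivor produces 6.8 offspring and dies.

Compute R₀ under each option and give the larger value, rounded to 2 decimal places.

breed at age 2: R₀ = 0.76 × (4.6 + 0.09 × 6.8) = 0.76 × 5.2120 = 3.9611
delay to age 3: R₀ = 0.76 × (0.60 × 6.8) = 0.76 × 4.0800 = 3.1008
Higher: breed at age 2 (3.9611).

3.96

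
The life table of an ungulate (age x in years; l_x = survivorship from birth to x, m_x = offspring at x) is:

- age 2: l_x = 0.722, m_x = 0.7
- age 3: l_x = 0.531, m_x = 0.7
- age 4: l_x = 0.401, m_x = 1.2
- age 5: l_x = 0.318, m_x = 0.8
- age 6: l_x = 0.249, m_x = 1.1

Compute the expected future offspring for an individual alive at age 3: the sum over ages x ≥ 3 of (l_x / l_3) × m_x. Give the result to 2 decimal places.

l_3 = 0.531. Conditional survival from age 3 to x is l_x / l_3.
  x=3: (0.531/0.531) × 0.7 = 0.7000
  x=4: (0.401/0.531) × 1.2 = 0.9062
  x=5: (0.318/0.531) × 0.8 = 0.4791
  x=6: (0.249/0.531) × 1.1 = 0.5158
Sum = 0.7000 + 0.9062 + 0.4791 + 0.5158 = 2.6011

2.60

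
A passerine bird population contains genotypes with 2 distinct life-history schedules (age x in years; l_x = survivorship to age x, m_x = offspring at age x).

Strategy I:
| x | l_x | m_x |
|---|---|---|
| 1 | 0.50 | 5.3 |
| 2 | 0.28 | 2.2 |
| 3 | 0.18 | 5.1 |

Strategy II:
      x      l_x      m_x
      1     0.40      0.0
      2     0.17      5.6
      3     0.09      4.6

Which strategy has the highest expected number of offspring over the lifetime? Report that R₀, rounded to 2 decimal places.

4.18

Strategy I: R₀ = 0.50×5.3 + 0.28×2.2 + 0.18×5.1 = 4.1840
Strategy II: R₀ = 0.40×0.0 + 0.17×5.6 + 0.09×4.6 = 1.3660
Highest R₀: strategy I with 4.1840.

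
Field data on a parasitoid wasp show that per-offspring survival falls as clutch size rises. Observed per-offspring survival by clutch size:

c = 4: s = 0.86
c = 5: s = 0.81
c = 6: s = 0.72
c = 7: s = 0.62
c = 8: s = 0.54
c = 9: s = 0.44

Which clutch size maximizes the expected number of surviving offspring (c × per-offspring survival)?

Expected surviving offspring = c × s(c):
  c=4: 4 × 0.86 = 3.440
  c=5: 5 × 0.81 = 4.050
  c=6: 6 × 0.72 = 4.320
  c=7: 7 × 0.62 = 4.340
  c=8: 8 × 0.54 = 4.320
  c=9: 9 × 0.44 = 3.960
Maximum at c = 7 (4.340 surviving offspring).

7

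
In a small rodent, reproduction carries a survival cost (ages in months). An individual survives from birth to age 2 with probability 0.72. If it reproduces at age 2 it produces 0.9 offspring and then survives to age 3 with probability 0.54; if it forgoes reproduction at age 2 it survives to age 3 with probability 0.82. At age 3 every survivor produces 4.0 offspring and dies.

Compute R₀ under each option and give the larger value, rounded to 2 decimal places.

breed at age 2: R₀ = 0.72 × (0.9 + 0.54 × 4.0) = 0.72 × 3.0600 = 2.2032
delay to age 3: R₀ = 0.72 × (0.82 × 4.0) = 0.72 × 3.2800 = 2.3616
Higher: delay to age 3 (2.3616).

2.36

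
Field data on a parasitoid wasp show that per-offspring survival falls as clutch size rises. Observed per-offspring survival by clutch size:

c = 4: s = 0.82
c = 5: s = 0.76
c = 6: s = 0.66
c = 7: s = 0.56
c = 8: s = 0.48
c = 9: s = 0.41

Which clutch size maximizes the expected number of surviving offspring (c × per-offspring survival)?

6

Expected surviving offspring = c × s(c):
  c=4: 4 × 0.82 = 3.280
  c=5: 5 × 0.76 = 3.800
  c=6: 6 × 0.66 = 3.960
  c=7: 7 × 0.56 = 3.920
  c=8: 8 × 0.48 = 3.840
  c=9: 9 × 0.41 = 3.690
Maximum at c = 6 (3.960 surviving offspring).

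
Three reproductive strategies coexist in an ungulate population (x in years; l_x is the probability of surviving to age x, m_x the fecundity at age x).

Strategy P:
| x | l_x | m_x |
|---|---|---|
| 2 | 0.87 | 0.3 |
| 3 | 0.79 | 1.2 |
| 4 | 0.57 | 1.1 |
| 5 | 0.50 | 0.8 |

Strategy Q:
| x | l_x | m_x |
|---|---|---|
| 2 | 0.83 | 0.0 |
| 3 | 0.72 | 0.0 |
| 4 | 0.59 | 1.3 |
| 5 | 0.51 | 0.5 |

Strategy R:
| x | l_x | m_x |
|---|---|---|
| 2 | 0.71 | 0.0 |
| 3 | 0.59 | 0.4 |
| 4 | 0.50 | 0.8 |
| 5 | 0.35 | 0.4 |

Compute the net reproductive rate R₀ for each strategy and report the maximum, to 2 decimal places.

2.24

Strategy P: R₀ = 0.87×0.3 + 0.79×1.2 + 0.57×1.1 + 0.50×0.8 = 2.2360
Strategy Q: R₀ = 0.83×0.0 + 0.72×0.0 + 0.59×1.3 + 0.51×0.5 = 1.0220
Strategy R: R₀ = 0.71×0.0 + 0.59×0.4 + 0.50×0.8 + 0.35×0.4 = 0.7760
Highest R₀: strategy P with 2.2360.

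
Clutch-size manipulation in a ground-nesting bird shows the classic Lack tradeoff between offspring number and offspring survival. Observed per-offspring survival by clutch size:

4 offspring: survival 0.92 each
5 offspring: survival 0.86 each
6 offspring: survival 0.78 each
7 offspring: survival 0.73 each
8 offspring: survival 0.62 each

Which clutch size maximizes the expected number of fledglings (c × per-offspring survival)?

7

Expected fledglings = c × s(c):
  c=4: 4 × 0.92 = 3.680
  c=5: 5 × 0.86 = 4.300
  c=6: 6 × 0.78 = 4.680
  c=7: 7 × 0.73 = 5.110
  c=8: 8 × 0.62 = 4.960
Maximum at c = 7 (5.110 fledglings).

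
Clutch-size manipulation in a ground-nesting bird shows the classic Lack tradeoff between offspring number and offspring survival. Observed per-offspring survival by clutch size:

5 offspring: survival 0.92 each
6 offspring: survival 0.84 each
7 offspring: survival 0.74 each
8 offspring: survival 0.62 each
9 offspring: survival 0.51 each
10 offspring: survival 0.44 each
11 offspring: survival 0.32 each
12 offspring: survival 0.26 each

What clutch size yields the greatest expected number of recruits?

Expected recruits = c × s(c):
  c=5: 5 × 0.92 = 4.600
  c=6: 6 × 0.84 = 5.040
  c=7: 7 × 0.74 = 5.180
  c=8: 8 × 0.62 = 4.960
  c=9: 9 × 0.51 = 4.590
  c=10: 10 × 0.44 = 4.400
  c=11: 11 × 0.32 = 3.520
  c=12: 12 × 0.26 = 3.120
Maximum at c = 7 (5.180 recruits).

7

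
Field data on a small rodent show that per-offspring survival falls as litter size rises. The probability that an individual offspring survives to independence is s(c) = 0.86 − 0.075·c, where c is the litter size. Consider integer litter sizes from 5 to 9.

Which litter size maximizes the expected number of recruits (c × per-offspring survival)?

Expected recruits = c × s(c):
  c=5: 5 × 0.485 = 2.425
  c=6: 6 × 0.410 = 2.460
  c=7: 7 × 0.335 = 2.345
  c=8: 8 × 0.260 = 2.080
  c=9: 9 × 0.185 = 1.665
Maximum at c = 6 (2.460 recruits).

6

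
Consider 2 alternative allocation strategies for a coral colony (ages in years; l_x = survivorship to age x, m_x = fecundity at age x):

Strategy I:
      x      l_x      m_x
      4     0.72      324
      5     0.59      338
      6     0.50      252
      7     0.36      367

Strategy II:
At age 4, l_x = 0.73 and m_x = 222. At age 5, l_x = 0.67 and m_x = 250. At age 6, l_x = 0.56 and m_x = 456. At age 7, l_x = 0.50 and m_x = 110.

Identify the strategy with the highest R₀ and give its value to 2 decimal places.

690.82

Strategy I: R₀ = 0.72×324 + 0.59×338 + 0.50×252 + 0.36×367 = 690.8200
Strategy II: R₀ = 0.73×222 + 0.67×250 + 0.56×456 + 0.50×110 = 639.9200
Highest R₀: strategy I with 690.8200.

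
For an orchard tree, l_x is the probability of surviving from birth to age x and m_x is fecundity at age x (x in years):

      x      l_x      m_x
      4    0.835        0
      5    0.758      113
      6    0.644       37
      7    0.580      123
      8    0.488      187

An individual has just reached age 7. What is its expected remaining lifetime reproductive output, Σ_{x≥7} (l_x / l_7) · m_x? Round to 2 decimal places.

280.34

l_7 = 0.580. Conditional survival from age 7 to x is l_x / l_7.
  x=7: (0.580/0.580) × 123 = 123.0000
  x=8: (0.488/0.580) × 187 = 157.3379
Sum = 123.0000 + 157.3379 = 280.3379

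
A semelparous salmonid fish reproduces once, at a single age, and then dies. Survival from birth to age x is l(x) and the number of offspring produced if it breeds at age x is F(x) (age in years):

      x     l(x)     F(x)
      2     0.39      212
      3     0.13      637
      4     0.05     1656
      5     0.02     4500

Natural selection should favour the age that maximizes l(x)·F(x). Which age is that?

Expected offspring if breeding at age x = l(x) × F(x):
  age 2: 0.39 × 212 = 82.680
  age 3: 0.13 × 637 = 82.810
  age 4: 0.05 × 1656 = 82.800
  age 5: 0.02 × 4500 = 90.000
Maximum at age 5 (90.000).

5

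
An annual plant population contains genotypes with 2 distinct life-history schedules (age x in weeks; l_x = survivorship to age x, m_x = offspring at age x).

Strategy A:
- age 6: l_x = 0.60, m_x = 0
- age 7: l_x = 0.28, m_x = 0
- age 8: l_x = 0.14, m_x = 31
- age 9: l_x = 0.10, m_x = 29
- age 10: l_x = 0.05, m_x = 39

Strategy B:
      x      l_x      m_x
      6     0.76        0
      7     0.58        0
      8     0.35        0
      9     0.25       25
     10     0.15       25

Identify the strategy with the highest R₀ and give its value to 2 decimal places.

10.00

Strategy A: R₀ = 0.60×0 + 0.28×0 + 0.14×31 + 0.10×29 + 0.05×39 = 9.1900
Strategy B: R₀ = 0.76×0 + 0.58×0 + 0.35×0 + 0.25×25 + 0.15×25 = 10.0000
Highest R₀: strategy B with 10.0000.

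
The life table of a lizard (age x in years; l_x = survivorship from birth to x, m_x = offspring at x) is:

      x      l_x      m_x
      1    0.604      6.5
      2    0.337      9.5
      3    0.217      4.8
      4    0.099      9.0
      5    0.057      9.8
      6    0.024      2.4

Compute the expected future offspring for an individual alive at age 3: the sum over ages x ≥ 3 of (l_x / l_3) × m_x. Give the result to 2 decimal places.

11.75

l_3 = 0.217. Conditional survival from age 3 to x is l_x / l_3.
  x=3: (0.217/0.217) × 4.8 = 4.8000
  x=4: (0.099/0.217) × 9.0 = 4.1060
  x=5: (0.057/0.217) × 9.8 = 2.5742
  x=6: (0.024/0.217) × 2.4 = 0.2654
Sum = 4.8000 + 4.1060 + 2.5742 + 0.2654 = 11.7456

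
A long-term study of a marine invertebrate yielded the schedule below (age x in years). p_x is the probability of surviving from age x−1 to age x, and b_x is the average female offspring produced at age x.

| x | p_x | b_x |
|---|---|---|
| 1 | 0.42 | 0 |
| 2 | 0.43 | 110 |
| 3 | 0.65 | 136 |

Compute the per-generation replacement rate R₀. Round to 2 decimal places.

Survivorship from birth: l_x = p_1·p_2·…·p_x.
  l_1 = 0.42000
  l_2 = 0.18060
  l_3 = 0.11739
R₀ = Σ l_x b_x:
  age 1: 0.42000 × 0 = 0.0000
  age 2: 0.18060 × 110 = 19.8660
  age 3: 0.11739 × 136 = 15.9650
R₀ = 0.0000 + 19.8660 + 15.9650 = 35.8310

35.83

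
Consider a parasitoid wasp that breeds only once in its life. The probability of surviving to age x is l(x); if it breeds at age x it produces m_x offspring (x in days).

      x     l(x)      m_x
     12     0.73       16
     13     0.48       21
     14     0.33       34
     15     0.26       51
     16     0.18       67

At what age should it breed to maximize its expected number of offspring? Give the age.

15

Expected offspring if breeding at age x = l(x) × m_x:
  age 12: 0.73 × 16 = 11.680
  age 13: 0.48 × 21 = 10.080
  age 14: 0.33 × 34 = 11.220
  age 15: 0.26 × 51 = 13.260
  age 16: 0.18 × 67 = 12.060
Maximum at age 15 (13.260).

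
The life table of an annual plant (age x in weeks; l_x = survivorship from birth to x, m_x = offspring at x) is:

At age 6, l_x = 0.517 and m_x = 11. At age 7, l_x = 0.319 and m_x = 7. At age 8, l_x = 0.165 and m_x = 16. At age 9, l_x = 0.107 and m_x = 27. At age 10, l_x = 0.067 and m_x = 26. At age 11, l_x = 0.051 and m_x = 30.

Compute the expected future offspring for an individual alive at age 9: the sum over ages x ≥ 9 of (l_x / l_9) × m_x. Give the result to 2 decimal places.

57.58

l_9 = 0.107. Conditional survival from age 9 to x is l_x / l_9.
  x=9: (0.107/0.107) × 27 = 27.0000
  x=10: (0.067/0.107) × 26 = 16.2804
  x=11: (0.051/0.107) × 30 = 14.2991
Sum = 27.0000 + 16.2804 + 14.2991 = 57.5794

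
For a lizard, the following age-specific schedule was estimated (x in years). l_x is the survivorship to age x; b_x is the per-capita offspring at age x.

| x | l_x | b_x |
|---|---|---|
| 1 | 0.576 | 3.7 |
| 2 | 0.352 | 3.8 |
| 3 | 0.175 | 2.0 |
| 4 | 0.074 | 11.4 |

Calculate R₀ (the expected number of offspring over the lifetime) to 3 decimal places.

4.662

R₀ = Σ l_x b_x:
  age 1: 0.576 × 3.7 = 2.1312
  age 2: 0.352 × 3.8 = 1.3376
  age 3: 0.175 × 2.0 = 0.3500
  age 4: 0.074 × 11.4 = 0.8436
R₀ = 2.1312 + 1.3376 + 0.3500 + 0.8436 = 4.6624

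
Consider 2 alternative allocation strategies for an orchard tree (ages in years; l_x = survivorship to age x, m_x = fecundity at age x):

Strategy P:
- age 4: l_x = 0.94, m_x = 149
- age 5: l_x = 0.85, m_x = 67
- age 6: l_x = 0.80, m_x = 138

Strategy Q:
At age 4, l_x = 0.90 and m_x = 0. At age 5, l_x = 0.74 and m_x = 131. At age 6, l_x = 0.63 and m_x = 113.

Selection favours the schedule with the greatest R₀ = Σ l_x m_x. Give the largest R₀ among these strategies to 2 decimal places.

307.41

Strategy P: R₀ = 0.94×149 + 0.85×67 + 0.80×138 = 307.4100
Strategy Q: R₀ = 0.90×0 + 0.74×131 + 0.63×113 = 168.1300
Highest R₀: strategy P with 307.4100.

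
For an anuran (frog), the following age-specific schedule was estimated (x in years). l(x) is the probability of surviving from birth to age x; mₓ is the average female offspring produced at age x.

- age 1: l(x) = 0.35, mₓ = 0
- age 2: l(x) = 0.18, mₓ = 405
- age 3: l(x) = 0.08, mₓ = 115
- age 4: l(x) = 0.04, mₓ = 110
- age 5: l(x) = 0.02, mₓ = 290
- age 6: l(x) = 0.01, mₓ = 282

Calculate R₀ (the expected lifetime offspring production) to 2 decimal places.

95.12

R₀ = Σ l(x) mₓ:
  age 1: 0.35 × 0 = 0.0000
  age 2: 0.18 × 405 = 72.9000
  age 3: 0.08 × 115 = 9.2000
  age 4: 0.04 × 110 = 4.4000
  age 5: 0.02 × 290 = 5.8000
  age 6: 0.01 × 282 = 2.8200
R₀ = 0.0000 + 72.9000 + 9.2000 + 4.4000 + 5.8000 + 2.8200 = 95.1200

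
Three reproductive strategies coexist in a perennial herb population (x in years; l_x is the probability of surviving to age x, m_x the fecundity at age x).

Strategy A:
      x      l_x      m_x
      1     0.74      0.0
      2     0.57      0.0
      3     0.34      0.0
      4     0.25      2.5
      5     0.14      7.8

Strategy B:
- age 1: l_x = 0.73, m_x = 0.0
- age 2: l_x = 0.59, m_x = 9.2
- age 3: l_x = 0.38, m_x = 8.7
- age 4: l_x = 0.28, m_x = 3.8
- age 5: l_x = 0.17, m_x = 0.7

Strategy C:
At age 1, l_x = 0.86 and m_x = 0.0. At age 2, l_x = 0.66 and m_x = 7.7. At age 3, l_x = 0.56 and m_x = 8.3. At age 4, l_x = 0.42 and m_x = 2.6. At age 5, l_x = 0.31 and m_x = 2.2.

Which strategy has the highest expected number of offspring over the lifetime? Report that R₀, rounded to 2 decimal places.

Strategy A: R₀ = 0.74×0.0 + 0.57×0.0 + 0.34×0.0 + 0.25×2.5 + 0.14×7.8 = 1.7170
Strategy B: R₀ = 0.73×0.0 + 0.59×9.2 + 0.38×8.7 + 0.28×3.8 + 0.17×0.7 = 9.9170
Strategy C: R₀ = 0.86×0.0 + 0.66×7.7 + 0.56×8.3 + 0.42×2.6 + 0.31×2.2 = 11.5040
Highest R₀: strategy C with 11.5040.

11.50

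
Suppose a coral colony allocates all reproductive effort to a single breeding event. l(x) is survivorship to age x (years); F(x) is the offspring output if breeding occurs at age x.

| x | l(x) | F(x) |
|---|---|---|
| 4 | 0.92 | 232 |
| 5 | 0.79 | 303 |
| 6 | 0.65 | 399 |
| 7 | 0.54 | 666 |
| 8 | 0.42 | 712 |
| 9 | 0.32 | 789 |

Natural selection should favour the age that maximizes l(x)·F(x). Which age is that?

Expected offspring if breeding at age x = l(x) × F(x):
  age 4: 0.92 × 232 = 213.440
  age 5: 0.79 × 303 = 239.370
  age 6: 0.65 × 399 = 259.350
  age 7: 0.54 × 666 = 359.640
  age 8: 0.42 × 712 = 299.040
  age 9: 0.32 × 789 = 252.480
Maximum at age 7 (359.640).

7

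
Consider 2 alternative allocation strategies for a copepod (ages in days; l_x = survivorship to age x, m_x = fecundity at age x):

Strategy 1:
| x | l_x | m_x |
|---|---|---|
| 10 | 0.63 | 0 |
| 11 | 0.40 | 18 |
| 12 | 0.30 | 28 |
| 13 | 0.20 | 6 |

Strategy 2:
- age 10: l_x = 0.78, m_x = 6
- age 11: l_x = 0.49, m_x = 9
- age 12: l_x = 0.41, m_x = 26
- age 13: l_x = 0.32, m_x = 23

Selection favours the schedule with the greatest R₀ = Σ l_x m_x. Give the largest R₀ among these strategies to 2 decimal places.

27.11

Strategy 1: R₀ = 0.63×0 + 0.40×18 + 0.30×28 + 0.20×6 = 16.8000
Strategy 2: R₀ = 0.78×6 + 0.49×9 + 0.41×26 + 0.32×23 = 27.1100
Highest R₀: strategy 2 with 27.1100.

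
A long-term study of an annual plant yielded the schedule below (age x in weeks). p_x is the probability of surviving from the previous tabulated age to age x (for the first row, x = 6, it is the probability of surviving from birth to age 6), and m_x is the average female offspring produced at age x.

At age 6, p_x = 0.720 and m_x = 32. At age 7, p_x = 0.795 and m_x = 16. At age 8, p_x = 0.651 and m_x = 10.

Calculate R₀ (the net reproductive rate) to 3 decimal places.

Survivorship from birth: l_x = p_6·p_7·…·p_x.
  l_6 = 0.72000
  l_7 = 0.57240
  l_8 = 0.37263
R₀ = Σ l_x m_x:
  age 6: 0.72000 × 32 = 23.0400
  age 7: 0.57240 × 16 = 9.1584
  age 8: 0.37263 × 10 = 3.7263
R₀ = 23.0400 + 9.1584 + 3.7263 = 35.9247

35.925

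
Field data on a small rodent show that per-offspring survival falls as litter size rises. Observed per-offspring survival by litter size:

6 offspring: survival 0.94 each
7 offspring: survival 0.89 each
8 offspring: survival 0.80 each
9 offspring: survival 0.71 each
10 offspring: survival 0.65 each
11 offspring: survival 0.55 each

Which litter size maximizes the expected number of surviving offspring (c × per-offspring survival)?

Expected surviving offspring = c × s(c):
  c=6: 6 × 0.94 = 5.640
  c=7: 7 × 0.89 = 6.230
  c=8: 8 × 0.80 = 6.400
  c=9: 9 × 0.71 = 6.390
  c=10: 10 × 0.65 = 6.500
  c=11: 11 × 0.55 = 6.050
Maximum at c = 10 (6.500 surviving offspring).

10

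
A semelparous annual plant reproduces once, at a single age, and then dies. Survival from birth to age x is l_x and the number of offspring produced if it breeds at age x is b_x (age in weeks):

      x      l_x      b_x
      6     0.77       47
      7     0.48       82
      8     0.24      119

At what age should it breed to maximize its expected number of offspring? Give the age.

Expected offspring if breeding at age x = l_x × b_x:
  age 6: 0.77 × 47 = 36.190
  age 7: 0.48 × 82 = 39.360
  age 8: 0.24 × 119 = 28.560
Maximum at age 7 (39.360).

7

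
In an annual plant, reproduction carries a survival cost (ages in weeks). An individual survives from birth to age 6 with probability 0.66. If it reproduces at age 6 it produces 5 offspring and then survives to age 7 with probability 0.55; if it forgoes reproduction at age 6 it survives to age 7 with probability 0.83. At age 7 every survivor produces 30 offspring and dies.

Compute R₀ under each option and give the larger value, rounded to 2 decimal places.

16.43

breed at age 6: R₀ = 0.66 × (5 + 0.55 × 30) = 0.66 × 21.5000 = 14.1900
delay to age 7: R₀ = 0.66 × (0.83 × 30) = 0.66 × 24.9000 = 16.4340
Higher: delay to age 7 (16.4340).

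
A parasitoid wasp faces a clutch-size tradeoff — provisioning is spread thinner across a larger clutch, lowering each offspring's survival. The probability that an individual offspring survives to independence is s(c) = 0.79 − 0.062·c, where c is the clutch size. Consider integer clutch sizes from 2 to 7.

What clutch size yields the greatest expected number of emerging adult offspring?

6

Expected emerging adult offspring = c × s(c):
  c=2: 2 × 0.666 = 1.332
  c=3: 3 × 0.604 = 1.812
  c=4: 4 × 0.542 = 2.168
  c=5: 5 × 0.480 = 2.400
  c=6: 6 × 0.418 = 2.508
  c=7: 7 × 0.356 = 2.492
Maximum at c = 6 (2.508 emerging adult offspring).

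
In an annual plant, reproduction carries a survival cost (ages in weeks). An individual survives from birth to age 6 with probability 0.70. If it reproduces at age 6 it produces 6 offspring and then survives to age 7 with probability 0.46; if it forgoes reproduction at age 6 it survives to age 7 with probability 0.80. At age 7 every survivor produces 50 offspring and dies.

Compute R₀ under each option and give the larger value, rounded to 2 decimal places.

breed at age 6: R₀ = 0.70 × (6 + 0.46 × 50) = 0.70 × 29.0000 = 20.3000
delay to age 7: R₀ = 0.70 × (0.80 × 50) = 0.70 × 40.0000 = 28.0000
Higher: delay to age 7 (28.0000).

28.00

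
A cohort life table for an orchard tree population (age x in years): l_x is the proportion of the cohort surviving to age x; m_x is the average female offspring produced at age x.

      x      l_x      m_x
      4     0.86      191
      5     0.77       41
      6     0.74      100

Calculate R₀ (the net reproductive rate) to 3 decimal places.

R₀ = Σ l_x m_x:
  age 4: 0.86 × 191 = 164.2600
  age 5: 0.77 × 41 = 31.5700
  age 6: 0.74 × 100 = 74.0000
R₀ = 164.2600 + 31.5700 + 74.0000 = 269.8300

269.830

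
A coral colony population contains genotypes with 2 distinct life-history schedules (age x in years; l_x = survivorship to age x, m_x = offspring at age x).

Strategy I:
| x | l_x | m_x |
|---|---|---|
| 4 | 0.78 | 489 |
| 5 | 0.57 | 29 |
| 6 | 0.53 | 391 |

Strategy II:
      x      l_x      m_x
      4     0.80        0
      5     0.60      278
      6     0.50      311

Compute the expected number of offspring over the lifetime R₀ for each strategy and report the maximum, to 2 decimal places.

Strategy I: R₀ = 0.78×489 + 0.57×29 + 0.53×391 = 605.1800
Strategy II: R₀ = 0.80×0 + 0.60×278 + 0.50×311 = 322.3000
Highest R₀: strategy I with 605.1800.

605.18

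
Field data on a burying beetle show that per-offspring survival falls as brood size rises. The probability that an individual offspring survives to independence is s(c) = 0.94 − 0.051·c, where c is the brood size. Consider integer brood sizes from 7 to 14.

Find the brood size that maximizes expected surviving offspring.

Expected surviving offspring = c × s(c):
  c=7: 7 × 0.583 = 4.081
  c=8: 8 × 0.532 = 4.256
  c=9: 9 × 0.481 = 4.329
  c=10: 10 × 0.430 = 4.300
  c=11: 11 × 0.379 = 4.169
  c=12: 12 × 0.328 = 3.936
  c=13: 13 × 0.277 = 3.601
  c=14: 14 × 0.226 = 3.164
Maximum at c = 9 (4.329 surviving offspring).

9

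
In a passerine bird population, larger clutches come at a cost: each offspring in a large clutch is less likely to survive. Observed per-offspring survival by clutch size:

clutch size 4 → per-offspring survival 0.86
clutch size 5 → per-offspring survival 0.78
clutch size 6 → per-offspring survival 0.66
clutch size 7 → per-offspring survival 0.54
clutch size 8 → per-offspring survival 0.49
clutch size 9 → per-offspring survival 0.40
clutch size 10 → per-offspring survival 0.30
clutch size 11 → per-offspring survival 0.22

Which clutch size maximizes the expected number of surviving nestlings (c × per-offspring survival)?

6

Expected surviving nestlings = c × s(c):
  c=4: 4 × 0.86 = 3.440
  c=5: 5 × 0.78 = 3.900
  c=6: 6 × 0.66 = 3.960
  c=7: 7 × 0.54 = 3.780
  c=8: 8 × 0.49 = 3.920
  c=9: 9 × 0.40 = 3.600
  c=10: 10 × 0.30 = 3.000
  c=11: 11 × 0.22 = 2.420
Maximum at c = 6 (3.960 surviving nestlings).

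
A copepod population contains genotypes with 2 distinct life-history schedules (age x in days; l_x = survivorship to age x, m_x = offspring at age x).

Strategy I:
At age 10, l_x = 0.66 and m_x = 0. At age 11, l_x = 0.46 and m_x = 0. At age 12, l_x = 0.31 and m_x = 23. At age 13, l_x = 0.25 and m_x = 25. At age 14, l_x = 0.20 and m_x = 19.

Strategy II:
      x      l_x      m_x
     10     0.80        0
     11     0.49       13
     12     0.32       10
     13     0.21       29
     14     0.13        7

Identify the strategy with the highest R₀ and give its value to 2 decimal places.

17.18

Strategy I: R₀ = 0.66×0 + 0.46×0 + 0.31×23 + 0.25×25 + 0.20×19 = 17.1800
Strategy II: R₀ = 0.80×0 + 0.49×13 + 0.32×10 + 0.21×29 + 0.13×7 = 16.5700
Highest R₀: strategy I with 17.1800.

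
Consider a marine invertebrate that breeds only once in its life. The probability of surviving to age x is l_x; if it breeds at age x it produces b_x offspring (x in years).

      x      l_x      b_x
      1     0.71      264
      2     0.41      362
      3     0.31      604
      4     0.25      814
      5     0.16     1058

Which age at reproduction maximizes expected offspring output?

Expected offspring if breeding at age x = l_x × b_x:
  age 1: 0.71 × 264 = 187.440
  age 2: 0.41 × 362 = 148.420
  age 3: 0.31 × 604 = 187.240
  age 4: 0.25 × 814 = 203.500
  age 5: 0.16 × 1058 = 169.280
Maximum at age 4 (203.500).

4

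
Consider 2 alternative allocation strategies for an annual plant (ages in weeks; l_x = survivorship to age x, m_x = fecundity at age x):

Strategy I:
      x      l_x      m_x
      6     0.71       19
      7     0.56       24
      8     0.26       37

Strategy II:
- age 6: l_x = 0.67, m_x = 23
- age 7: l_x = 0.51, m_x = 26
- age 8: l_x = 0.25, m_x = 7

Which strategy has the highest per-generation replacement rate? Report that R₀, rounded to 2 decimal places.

36.55

Strategy I: R₀ = 0.71×19 + 0.56×24 + 0.26×37 = 36.5500
Strategy II: R₀ = 0.67×23 + 0.51×26 + 0.25×7 = 30.4200
Highest R₀: strategy I with 36.5500.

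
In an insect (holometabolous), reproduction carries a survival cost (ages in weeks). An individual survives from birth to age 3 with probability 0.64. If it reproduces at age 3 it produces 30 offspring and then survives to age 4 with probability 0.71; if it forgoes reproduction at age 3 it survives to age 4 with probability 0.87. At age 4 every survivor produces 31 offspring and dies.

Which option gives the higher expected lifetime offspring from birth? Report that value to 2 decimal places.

33.29

breed at age 3: R₀ = 0.64 × (30 + 0.71 × 31) = 0.64 × 52.0100 = 33.2864
delay to age 4: R₀ = 0.64 × (0.87 × 31) = 0.64 × 26.9700 = 17.2608
Higher: breed at age 3 (33.2864).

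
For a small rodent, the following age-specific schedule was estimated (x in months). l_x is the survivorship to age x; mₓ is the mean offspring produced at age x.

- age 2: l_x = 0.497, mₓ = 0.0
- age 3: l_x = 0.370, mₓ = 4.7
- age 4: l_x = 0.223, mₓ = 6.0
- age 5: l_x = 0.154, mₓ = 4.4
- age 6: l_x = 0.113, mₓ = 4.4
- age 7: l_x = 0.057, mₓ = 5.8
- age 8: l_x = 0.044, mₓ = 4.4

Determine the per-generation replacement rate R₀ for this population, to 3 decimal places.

4.776

R₀ = Σ l_x mₓ:
  age 2: 0.497 × 0.0 = 0.0000
  age 3: 0.370 × 4.7 = 1.7390
  age 4: 0.223 × 6.0 = 1.3380
  age 5: 0.154 × 4.4 = 0.6776
  age 6: 0.113 × 4.4 = 0.4972
  age 7: 0.057 × 5.8 = 0.3306
  age 8: 0.044 × 4.4 = 0.1936
R₀ = 0.0000 + 1.7390 + 1.3380 + 0.6776 + 0.4972 + 0.3306 + 0.1936 = 4.7760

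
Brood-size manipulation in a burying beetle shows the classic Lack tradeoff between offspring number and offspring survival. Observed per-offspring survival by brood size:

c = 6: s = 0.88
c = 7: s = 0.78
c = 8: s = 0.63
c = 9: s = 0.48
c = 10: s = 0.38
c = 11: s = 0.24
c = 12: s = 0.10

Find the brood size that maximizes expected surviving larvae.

7

Expected surviving larvae = c × s(c):
  c=6: 6 × 0.88 = 5.280
  c=7: 7 × 0.78 = 5.460
  c=8: 8 × 0.63 = 5.040
  c=9: 9 × 0.48 = 4.320
  c=10: 10 × 0.38 = 3.800
  c=11: 11 × 0.24 = 2.640
  c=12: 12 × 0.10 = 1.200
Maximum at c = 7 (5.460 surviving larvae).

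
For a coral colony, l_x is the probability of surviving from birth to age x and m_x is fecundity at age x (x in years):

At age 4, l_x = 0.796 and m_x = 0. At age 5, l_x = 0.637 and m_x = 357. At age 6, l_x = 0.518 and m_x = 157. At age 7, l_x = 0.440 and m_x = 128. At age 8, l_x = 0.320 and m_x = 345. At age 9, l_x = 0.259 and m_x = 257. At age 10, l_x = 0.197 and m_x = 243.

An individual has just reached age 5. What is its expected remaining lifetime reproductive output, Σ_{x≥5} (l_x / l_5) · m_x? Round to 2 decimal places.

926.04

l_5 = 0.637. Conditional survival from age 5 to x is l_x / l_5.
  x=5: (0.637/0.637) × 357 = 357.0000
  x=6: (0.518/0.637) × 157 = 127.6703
  x=7: (0.440/0.637) × 128 = 88.4144
  x=8: (0.320/0.637) × 345 = 173.3124
  x=9: (0.259/0.637) × 257 = 104.4945
  x=10: (0.197/0.637) × 243 = 75.1507
Sum = 357.0000 + 127.6703 + 88.4144 + 173.3124 + 104.4945 + 75.1507 = 926.0424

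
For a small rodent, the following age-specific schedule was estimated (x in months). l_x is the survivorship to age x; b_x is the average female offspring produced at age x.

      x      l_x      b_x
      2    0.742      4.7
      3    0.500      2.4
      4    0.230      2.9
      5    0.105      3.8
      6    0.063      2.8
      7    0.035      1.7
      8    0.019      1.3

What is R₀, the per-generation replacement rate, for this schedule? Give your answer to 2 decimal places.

R₀ = Σ l_x b_x:
  age 2: 0.742 × 4.7 = 3.4874
  age 3: 0.500 × 2.4 = 1.2000
  age 4: 0.230 × 2.9 = 0.6670
  age 5: 0.105 × 3.8 = 0.3990
  age 6: 0.063 × 2.8 = 0.1764
  age 7: 0.035 × 1.7 = 0.0595
  age 8: 0.019 × 1.3 = 0.0247
R₀ = 3.4874 + 1.2000 + 0.6670 + 0.3990 + 0.1764 + 0.0595 + 0.0247 = 6.0140

6.01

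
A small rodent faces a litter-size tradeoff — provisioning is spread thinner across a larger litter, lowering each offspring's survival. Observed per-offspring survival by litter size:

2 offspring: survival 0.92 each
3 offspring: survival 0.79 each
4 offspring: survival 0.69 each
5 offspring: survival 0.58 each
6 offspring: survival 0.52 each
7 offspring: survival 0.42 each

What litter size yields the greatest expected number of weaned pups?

Expected weaned pups = c × s(c):
  c=2: 2 × 0.92 = 1.840
  c=3: 3 × 0.79 = 2.370
  c=4: 4 × 0.69 = 2.760
  c=5: 5 × 0.58 = 2.900
  c=6: 6 × 0.52 = 3.120
  c=7: 7 × 0.42 = 2.940
Maximum at c = 6 (3.120 weaned pups).

6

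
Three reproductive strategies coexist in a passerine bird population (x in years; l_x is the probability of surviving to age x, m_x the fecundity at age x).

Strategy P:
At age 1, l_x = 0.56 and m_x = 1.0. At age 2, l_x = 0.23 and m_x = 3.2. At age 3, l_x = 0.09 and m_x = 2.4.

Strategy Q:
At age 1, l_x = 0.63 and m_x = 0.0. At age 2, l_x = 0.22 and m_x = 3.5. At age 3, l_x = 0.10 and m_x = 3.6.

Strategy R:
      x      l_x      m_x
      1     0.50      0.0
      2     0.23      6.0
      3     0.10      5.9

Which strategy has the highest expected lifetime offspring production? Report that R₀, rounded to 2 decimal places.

Strategy P: R₀ = 0.56×1.0 + 0.23×3.2 + 0.09×2.4 = 1.5120
Strategy Q: R₀ = 0.63×0.0 + 0.22×3.5 + 0.10×3.6 = 1.1300
Strategy R: R₀ = 0.50×0.0 + 0.23×6.0 + 0.10×5.9 = 1.9700
Highest R₀: strategy R with 1.9700.

1.97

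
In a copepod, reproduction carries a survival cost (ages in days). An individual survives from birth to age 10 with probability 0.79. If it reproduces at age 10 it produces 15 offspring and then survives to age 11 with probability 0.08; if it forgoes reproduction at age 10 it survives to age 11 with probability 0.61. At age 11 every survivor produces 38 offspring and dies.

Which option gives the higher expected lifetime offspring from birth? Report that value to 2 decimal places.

18.31

breed at age 10: R₀ = 0.79 × (15 + 0.08 × 38) = 0.79 × 18.0400 = 14.2516
delay to age 11: R₀ = 0.79 × (0.61 × 38) = 0.79 × 23.1800 = 18.3122
Higher: delay to age 11 (18.3122).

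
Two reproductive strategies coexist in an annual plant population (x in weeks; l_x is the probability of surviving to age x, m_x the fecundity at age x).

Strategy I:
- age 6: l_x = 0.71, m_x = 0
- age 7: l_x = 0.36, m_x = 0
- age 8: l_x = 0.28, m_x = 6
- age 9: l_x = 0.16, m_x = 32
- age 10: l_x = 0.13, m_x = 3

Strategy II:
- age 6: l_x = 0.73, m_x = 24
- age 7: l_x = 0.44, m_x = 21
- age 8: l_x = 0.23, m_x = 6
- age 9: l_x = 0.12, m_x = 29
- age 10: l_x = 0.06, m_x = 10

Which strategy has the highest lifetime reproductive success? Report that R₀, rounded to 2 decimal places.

32.22

Strategy I: R₀ = 0.71×0 + 0.36×0 + 0.28×6 + 0.16×32 + 0.13×3 = 7.1900
Strategy II: R₀ = 0.73×24 + 0.44×21 + 0.23×6 + 0.12×29 + 0.06×10 = 32.2200
Highest R₀: strategy II with 32.2200.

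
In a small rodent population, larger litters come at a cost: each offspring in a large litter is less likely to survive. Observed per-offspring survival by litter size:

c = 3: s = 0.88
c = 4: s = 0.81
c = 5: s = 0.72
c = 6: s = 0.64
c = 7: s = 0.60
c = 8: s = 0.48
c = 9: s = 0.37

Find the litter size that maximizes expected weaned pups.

7

Expected weaned pups = c × s(c):
  c=3: 3 × 0.88 = 2.640
  c=4: 4 × 0.81 = 3.240
  c=5: 5 × 0.72 = 3.600
  c=6: 6 × 0.64 = 3.840
  c=7: 7 × 0.60 = 4.200
  c=8: 8 × 0.48 = 3.840
  c=9: 9 × 0.37 = 3.330
Maximum at c = 7 (4.200 weaned pups).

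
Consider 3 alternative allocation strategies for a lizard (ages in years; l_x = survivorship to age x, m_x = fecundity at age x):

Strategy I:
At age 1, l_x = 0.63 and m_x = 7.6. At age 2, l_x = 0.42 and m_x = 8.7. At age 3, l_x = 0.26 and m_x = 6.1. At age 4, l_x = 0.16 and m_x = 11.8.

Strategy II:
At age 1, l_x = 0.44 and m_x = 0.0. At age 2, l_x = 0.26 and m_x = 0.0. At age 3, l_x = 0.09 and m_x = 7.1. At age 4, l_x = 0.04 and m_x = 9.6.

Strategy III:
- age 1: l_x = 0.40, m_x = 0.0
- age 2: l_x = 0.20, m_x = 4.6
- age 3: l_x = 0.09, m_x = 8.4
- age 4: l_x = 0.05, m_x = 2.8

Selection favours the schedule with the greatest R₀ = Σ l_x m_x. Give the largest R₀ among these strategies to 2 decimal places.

Strategy I: R₀ = 0.63×7.6 + 0.42×8.7 + 0.26×6.1 + 0.16×11.8 = 11.9160
Strategy II: R₀ = 0.44×0.0 + 0.26×0.0 + 0.09×7.1 + 0.04×9.6 = 1.0230
Strategy III: R₀ = 0.40×0.0 + 0.20×4.6 + 0.09×8.4 + 0.05×2.8 = 1.8160
Highest R₀: strategy I with 11.9160.

11.92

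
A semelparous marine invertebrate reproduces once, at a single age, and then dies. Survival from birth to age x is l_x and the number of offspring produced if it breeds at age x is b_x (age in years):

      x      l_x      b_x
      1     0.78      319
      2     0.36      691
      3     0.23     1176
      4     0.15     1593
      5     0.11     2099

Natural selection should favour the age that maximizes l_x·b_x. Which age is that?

3

Expected offspring if breeding at age x = l_x × b_x:
  age 1: 0.78 × 319 = 248.820
  age 2: 0.36 × 691 = 248.760
  age 3: 0.23 × 1176 = 270.480
  age 4: 0.15 × 1593 = 238.950
  age 5: 0.11 × 2099 = 230.890
Maximum at age 3 (270.480).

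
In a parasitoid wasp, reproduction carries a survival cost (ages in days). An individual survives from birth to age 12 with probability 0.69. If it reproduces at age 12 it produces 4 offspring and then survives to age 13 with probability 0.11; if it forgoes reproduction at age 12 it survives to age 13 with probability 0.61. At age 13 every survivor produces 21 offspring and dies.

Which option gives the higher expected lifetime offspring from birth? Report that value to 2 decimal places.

8.84

breed at age 12: R₀ = 0.69 × (4 + 0.11 × 21) = 0.69 × 6.3100 = 4.3539
delay to age 13: R₀ = 0.69 × (0.61 × 21) = 0.69 × 12.8100 = 8.8389
Higher: delay to age 13 (8.8389).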